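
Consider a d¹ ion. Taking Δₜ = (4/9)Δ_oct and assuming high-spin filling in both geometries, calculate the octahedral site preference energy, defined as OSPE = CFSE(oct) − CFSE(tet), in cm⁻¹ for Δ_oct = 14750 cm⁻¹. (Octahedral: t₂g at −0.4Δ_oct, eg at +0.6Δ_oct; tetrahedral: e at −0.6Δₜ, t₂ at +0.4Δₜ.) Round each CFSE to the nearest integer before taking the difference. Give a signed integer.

-1967

Octahedral high-spin t2g^1 e_g^0: CFSE = -0.4 × 14750 = -5900 cm⁻¹.
Tetrahedral: e^1 t2^0, CFSE = 1(−0.6) + 0(+0.4) = -0.6Δₜ = -0.6 × (4/9) × 14750 = -3933 cm⁻¹.
OSPE = -5900 − (-3933) = -1967 cm⁻¹.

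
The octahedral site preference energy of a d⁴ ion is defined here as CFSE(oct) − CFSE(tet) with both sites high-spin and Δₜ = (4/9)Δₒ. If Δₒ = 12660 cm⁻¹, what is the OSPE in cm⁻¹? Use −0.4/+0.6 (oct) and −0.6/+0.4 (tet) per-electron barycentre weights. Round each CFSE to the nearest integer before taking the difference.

Octahedral (high-spin): t2g^3 e_g^1, CFSE = 3(−0.4) + 1(+0.6) = -0.6Δₒ = -0.6 × 12660 = -7596 cm⁻¹.
Tetrahedral e^2 t2^2 gives -0.4Δₜ = -0.4 × (4/9) × 12660 = -2251 cm⁻¹.
OSPE = CFSE(oct) − CFSE(tet) = -7596 − (-2251) = -5345 cm⁻¹.

-5345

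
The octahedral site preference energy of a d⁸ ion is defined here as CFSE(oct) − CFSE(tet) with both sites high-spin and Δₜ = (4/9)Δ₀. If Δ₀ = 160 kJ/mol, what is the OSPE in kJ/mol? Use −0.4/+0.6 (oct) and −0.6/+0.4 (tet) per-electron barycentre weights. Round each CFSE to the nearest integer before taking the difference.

Octahedral high-spin t2g^6 e_g^2: CFSE = -1.2 × 160 = -192 kJ/mol.
In a tetrahedral site the filling is e^4 t2^4: CFSE(tet) = -0.8Δₜ = -0.8 × (4/9)(160) = -57 kJ/mol.
Subtracting, OSPE = -192 − (-57) = -135 kJ/mol.

-135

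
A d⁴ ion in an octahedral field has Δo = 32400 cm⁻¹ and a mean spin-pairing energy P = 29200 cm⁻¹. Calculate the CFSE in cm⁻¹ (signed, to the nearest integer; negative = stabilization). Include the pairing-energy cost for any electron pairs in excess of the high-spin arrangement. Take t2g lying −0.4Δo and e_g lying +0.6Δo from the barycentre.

With Δo > P the complex is low-spin.
That gives t2g^4 e_g^0.
Orbital CFSE = -1.6Δo = -1.6 × 32400 = -51840 cm⁻¹.
Excess pairs vs high-spin: 1 − 0 = 1; pairing cost = +29200 cm⁻¹.
Net CFSE = -51840 + 29200 = -22640 cm⁻¹.

-22640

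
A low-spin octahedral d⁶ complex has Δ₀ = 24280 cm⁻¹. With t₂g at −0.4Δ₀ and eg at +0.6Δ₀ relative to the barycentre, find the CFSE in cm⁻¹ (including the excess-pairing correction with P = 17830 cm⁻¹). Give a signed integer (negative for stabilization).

Configuration: t₂g⁶ eg⁰.
Orbital CFSE = 6(-0.4) + 0(0.6) = -2.4Δ₀ = -2.4 × 24280 = -58272 cm⁻¹.
Pairing penalty: 3 pairs vs 1 in the high-spin reference → 2 extra × P = 35660 cm⁻¹.
Net CFSE = -58272 + 35660 = -22612 cm⁻¹.

-22612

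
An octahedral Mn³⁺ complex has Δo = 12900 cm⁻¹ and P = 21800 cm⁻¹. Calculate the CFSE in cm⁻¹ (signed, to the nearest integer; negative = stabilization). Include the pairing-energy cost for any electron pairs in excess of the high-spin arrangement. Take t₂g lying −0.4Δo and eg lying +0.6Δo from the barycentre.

Mn sits in group 7; removing 3 electrons leaves Mn³⁺ with 7 − 3 = 4 d electrons.
Since Δo = 12900 cm⁻¹ < P = 21800 cm⁻¹, the complex adopts the high-spin configuration.
That gives t₂g³ eg¹.
Orbital CFSE = -0.6Δo = -0.6 × 12900 = -7740 cm⁻¹.
High-spin has no excess pairs, so no pairing correction applies.

-7740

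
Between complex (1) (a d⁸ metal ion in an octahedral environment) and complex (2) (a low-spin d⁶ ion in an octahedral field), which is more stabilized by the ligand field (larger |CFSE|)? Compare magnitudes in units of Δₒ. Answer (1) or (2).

(2)

(1): t₂g⁶ eg², CFSE = -1.2Δₒ.
(2): t₂g⁶ eg⁰, CFSE = -2.4Δₒ.
So (2) has the larger |CFSE|.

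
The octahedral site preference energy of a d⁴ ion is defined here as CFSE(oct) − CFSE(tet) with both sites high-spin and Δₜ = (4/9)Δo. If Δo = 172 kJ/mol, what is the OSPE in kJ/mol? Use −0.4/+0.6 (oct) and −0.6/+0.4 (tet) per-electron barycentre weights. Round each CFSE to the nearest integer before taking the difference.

-72

Octahedral high-spin t₂g³ eg¹: CFSE = -0.6 × 172 = -103 kJ/mol.
In a tetrahedral site the filling is e² t₂²: CFSE(tet) = -0.4Δₜ = -0.4 × (4/9)(172) = -31 kJ/mol.
Subtracting, OSPE = -103 − (-31) = -72 kJ/mol.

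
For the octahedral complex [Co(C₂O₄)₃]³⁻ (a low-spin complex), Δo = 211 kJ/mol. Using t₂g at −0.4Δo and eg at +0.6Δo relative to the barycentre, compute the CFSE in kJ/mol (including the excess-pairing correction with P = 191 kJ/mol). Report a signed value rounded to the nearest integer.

Each C₂O₄²⁻ contributes -2; 3 × (-2) = -6. With overall charge -3, Co is in the +3 oxidation state.
Co sits in group 9; removing 3 electrons leaves Co³⁺ with 9 − 3 = 6 d electrons.
Configuration: t₂g⁶ eg⁰.
CFSE(orbital) = 6×(-0.4Δo) + 0×(0.6Δo) = -2.4Δo; with Δo = 211 kJ/mol that is -506 kJ/mol.
High-spin d⁶ would be t₂g⁴ eg² with 1 pair; low-spin has 3, so 2 excess pairs cost +2P = +382 kJ/mol.
Net CFSE = -506 + 382 = -124 kJ/mol.

-124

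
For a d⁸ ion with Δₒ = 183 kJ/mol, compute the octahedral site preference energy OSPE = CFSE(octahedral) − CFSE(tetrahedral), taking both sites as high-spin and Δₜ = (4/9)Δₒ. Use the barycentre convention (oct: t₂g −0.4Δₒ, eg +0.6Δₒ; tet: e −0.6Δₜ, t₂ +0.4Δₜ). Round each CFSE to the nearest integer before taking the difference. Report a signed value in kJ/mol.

Octahedral (high-spin): t2g^6 e_g^2, CFSE = 6(−0.4) + 2(+0.6) = -1.2Δₒ = -1.2 × 183 = -220 kJ/mol.
Tetrahedral e^4 t2^4 gives -0.8Δₜ = -0.8 × (4/9) × 183 = -65 kJ/mol.
OSPE = CFSE(oct) − CFSE(tet) = -220 − (-65) = -155 kJ/mol.

-155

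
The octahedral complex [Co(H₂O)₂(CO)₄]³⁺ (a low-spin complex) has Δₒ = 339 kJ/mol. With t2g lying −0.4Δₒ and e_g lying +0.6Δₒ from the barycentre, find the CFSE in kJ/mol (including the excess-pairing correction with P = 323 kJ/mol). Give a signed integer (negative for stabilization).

-168

Ligand charges: 2×(+0) from H₂O and 4×(+0) from CO sum to +0; with overall charge +3, Co is +3.
Group 9 minus oxidation state +3 gives a d⁶ configuration for Co³⁺.
Configuration: t2g^6 e_g^0.
The orbital stabilization is -2.4Δₒ = -2.4 × 339 = -814 kJ/mol.
Pairing penalty: 3 pairs vs 1 in the high-spin reference → 2 extra × P = 646 kJ/mol.
Overall CFSE = -814 + 646 = -168 kJ/mol.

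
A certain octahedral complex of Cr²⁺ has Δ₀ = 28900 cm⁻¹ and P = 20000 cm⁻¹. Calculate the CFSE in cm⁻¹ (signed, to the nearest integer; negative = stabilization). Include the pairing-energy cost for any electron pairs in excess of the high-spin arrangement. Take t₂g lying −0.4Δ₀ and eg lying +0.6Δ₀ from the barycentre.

-26240

Cr is in group 6, so Cr²⁺ is d⁴ (6 − 2 = 4).
With Δ₀ > P the complex is low-spin.
Configuration: t₂g⁴ eg⁰.
Orbital CFSE = -1.6Δ₀ = -1.6 × 28900 = -46240 cm⁻¹.
Excess pairs vs high-spin: 1 − 0 = 1; pairing cost = +20000 cm⁻¹.
Net CFSE = -46240 + 20000 = -26240 cm⁻¹.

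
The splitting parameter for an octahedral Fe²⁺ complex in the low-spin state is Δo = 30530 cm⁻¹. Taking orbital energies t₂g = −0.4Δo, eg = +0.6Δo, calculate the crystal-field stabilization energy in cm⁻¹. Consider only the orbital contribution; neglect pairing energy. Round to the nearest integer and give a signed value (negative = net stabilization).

-73272

Fe²⁺: group 8, so d-count = 8 − 2 = 6.
Configuration: t₂g⁶ eg⁰.
The orbital stabilization is -2.4Δo = -2.4 × 30530 = -73272 cm⁻¹.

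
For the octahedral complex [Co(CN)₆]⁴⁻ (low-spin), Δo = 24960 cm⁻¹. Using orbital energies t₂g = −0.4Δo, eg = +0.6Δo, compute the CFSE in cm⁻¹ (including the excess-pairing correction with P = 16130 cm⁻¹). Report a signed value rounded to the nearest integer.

-28798

Each CN⁻ contributes -1; 6 × (-1) = -6. With overall charge -4, Co is in the +2 oxidation state.
Co²⁺: group 9, so d-count = 9 − 2 = 7.
The d⁷ electrons fill as t₂g⁶ eg¹.
Orbital CFSE = 6(-0.4) + 1(0.6) = -1.8Δo = -1.8 × 24960 = -44928 cm⁻¹.
Pairing penalty: 3 pairs vs 2 in the high-spin reference → 1 extra × P = 16130 cm⁻¹.
Net CFSE = -44928 + 16130 = -28798 cm⁻¹.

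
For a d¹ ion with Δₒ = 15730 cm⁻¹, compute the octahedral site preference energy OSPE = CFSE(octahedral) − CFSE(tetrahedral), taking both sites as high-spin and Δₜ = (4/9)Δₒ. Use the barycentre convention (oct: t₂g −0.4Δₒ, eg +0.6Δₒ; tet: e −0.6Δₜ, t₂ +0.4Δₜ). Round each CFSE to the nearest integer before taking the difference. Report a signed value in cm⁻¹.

-2097

Octahedral (high-spin): t₂g¹ eg⁰, CFSE = 1(−0.4) + 0(+0.6) = -0.4Δₒ = -0.4 × 15730 = -6292 cm⁻¹.
In a tetrahedral site the filling is e¹ t₂⁰: CFSE(tet) = -0.6Δₜ = -0.6 × (4/9)(15730) = -4195 cm⁻¹.
Subtracting, OSPE = -6292 − (-4195) = -2097 cm⁻¹.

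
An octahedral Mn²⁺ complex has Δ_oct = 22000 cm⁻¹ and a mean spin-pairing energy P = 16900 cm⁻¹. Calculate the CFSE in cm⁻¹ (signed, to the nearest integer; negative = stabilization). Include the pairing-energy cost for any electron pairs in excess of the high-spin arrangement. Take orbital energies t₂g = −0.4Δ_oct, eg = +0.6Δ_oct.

-10200

Mn is in group 7, so Mn²⁺ is d⁵ (7 − 2 = 5).
Here Δ_oct > P (22000 > 16900), so the low-spin state is favoured.
Configuration: t₂g⁵ eg⁰.
Orbital CFSE = -2.0Δ_oct = -2.0 × 22000 = -44000 cm⁻¹.
Excess pairs vs high-spin: 2 − 0 = 2; pairing cost = +33800 cm⁻¹.
Net CFSE = -44000 + 33800 = -10200 cm⁻¹.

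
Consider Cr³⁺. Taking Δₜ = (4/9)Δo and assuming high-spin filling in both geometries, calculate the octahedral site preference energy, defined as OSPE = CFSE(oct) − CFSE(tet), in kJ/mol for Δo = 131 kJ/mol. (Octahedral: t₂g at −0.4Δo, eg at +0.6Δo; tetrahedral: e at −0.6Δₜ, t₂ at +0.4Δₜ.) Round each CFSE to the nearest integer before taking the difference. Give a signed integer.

-110

Cr sits in group 6; removing 3 electrons leaves Cr³⁺ with 6 − 3 = 3 d electrons.
Octahedral (high-spin): t₂g³ eg⁰, CFSE = 3(−0.4) + 0(+0.6) = -1.2Δo = -1.2 × 131 = -157 kJ/mol.
Tetrahedral e² t₂¹ gives -0.8Δₜ = -0.8 × (4/9) × 131 = -47 kJ/mol.
OSPE = -157 − (-47) = -110 kJ/mol.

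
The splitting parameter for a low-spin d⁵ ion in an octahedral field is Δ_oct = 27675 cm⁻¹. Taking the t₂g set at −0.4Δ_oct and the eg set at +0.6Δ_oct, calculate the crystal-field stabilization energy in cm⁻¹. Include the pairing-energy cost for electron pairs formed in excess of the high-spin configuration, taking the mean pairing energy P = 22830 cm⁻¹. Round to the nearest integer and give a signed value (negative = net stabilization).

-9690

The d⁵ electrons fill as t₂g⁵ eg⁰.
CFSE(orbital) = 5×(-0.4Δ_oct) + 0×(0.6Δ_oct) = -2.0Δ_oct; with Δ_oct = 27675 cm⁻¹ that is -55350 cm⁻¹.
High-spin d⁵ would be t₂g³ eg² with 0 pairs; low-spin has 2, so 2 excess pairs cost +2P = +45660 cm⁻¹.
Overall CFSE = -55350 + 45660 = -9690 cm⁻¹.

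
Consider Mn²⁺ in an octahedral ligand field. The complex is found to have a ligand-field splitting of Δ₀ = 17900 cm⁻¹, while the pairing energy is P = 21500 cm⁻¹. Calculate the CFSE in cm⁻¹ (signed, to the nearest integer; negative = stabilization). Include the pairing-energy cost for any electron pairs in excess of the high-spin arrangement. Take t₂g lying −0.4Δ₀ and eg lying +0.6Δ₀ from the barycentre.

0

Mn sits in group 7; removing 2 electrons leaves Mn²⁺ with 7 − 2 = 5 d electrons.
Since Δ₀ = 17900 cm⁻¹ < P = 21500 cm⁻¹, the complex adopts the high-spin configuration.
Configuration: t₂g³ eg².
Orbital CFSE = 0.0Δ₀ = 0.0 × 17900 = 0 cm⁻¹.
High-spin has no excess pairs, so no pairing correction applies.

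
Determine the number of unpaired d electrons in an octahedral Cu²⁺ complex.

Cu²⁺: group 11, so d-count = 11 − 2 = 9.
For octahedral d⁹ the high- and low-spin configurations coincide.
Configuration: t2g^6 e_g^3, giving 1 unpaired electron.

1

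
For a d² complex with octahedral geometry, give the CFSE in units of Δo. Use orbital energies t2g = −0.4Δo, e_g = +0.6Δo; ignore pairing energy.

-0.8 Δo

For octahedral d² the high- and low-spin configurations coincide.
Configuration: t2g^2 e_g^0.
CFSE = 2(-0.4Δo) + 0(0.6Δo) = -0.8Δo + 0.0Δo = -0.8Δo.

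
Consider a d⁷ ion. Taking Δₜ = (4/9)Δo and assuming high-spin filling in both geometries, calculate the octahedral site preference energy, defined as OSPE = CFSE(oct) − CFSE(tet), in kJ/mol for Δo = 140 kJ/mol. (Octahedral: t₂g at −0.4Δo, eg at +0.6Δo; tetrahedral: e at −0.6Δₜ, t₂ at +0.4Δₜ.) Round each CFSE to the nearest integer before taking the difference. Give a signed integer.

Octahedral (high-spin): t₂g⁵ eg², CFSE = 5(−0.4) + 2(+0.6) = -0.8Δo = -0.8 × 140 = -112 kJ/mol.
In a tetrahedral site the filling is e⁴ t₂³: CFSE(tet) = -1.2Δₜ = -1.2 × (4/9)(140) = -75 kJ/mol.
OSPE = CFSE(oct) − CFSE(tet) = -112 − (-75) = -37 kJ/mol.

-37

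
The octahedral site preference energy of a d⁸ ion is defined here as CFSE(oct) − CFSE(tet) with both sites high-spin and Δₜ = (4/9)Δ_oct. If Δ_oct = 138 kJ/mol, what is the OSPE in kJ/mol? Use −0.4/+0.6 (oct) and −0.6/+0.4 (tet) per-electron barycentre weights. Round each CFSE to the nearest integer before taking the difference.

In an octahedral site d⁸ (HS) is t₂g⁶ eg², giving CFSE(oct) = -1.2Δ_oct = -166 kJ/mol.
In a tetrahedral site the filling is e⁴ t₂⁴: CFSE(tet) = -0.8Δₜ = -0.8 × (4/9)(138) = -49 kJ/mol.
OSPE = -166 − (-49) = -117 kJ/mol.

-117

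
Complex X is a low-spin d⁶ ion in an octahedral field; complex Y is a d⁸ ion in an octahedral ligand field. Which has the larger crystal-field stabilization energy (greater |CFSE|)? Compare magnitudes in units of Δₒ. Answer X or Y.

X: t₂g⁶ eg⁰, CFSE = -2.4Δₒ.
Y: t₂g⁶ eg², CFSE = -1.2Δₒ.
So X has the larger |CFSE|.

X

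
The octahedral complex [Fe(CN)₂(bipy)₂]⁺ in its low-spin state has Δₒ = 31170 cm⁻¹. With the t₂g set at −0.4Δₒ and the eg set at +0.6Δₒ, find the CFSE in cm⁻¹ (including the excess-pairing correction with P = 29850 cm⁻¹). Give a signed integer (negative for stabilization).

-2640

Ligand charges: 2×(-1) from CN⁻ and 2×(+0) from bipy sum to -2; with overall charge +1, Fe is +3.
Fe sits in group 8; removing 3 electrons leaves Fe³⁺ with 8 − 3 = 5 d electrons.
Electron filling gives t₂g⁵ eg⁰.
Orbital CFSE = 5(-0.4) + 0(0.6) = -2.0Δₒ = -2.0 × 31170 = -62340 cm⁻¹.
Relative to high-spin t₂g³ eg² (0 paired), the low-spin configuration has 2 additional pairs, contributing +2 × 29850 = +59700 cm⁻¹.
Overall CFSE = -62340 + 59700 = -2640 cm⁻¹.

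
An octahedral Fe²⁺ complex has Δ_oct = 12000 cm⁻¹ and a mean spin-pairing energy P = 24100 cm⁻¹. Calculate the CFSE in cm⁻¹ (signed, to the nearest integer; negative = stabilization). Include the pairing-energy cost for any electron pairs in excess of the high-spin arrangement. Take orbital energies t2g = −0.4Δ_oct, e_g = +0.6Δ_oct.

-4800

Fe²⁺: group 8, so d-count = 8 − 2 = 6.
Here Δ_oct < P (12000 < 24100), so the high-spin state is favoured.
That gives t2g^4 e_g^2.
Orbital CFSE = -0.4Δ_oct = -0.4 × 12000 = -4800 cm⁻¹.
High-spin has no excess pairs, so no pairing correction applies.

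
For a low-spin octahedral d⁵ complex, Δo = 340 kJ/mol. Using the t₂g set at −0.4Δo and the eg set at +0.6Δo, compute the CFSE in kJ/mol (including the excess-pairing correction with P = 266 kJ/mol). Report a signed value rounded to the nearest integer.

Configuration: t₂g⁵ eg⁰.
Orbital CFSE = 5(-0.4) + 0(0.6) = -2.0Δo = -2.0 × 340 = -680 kJ/mol.
High-spin d⁵ would be t₂g³ eg² with 0 pairs; low-spin has 2, so 2 excess pairs cost +2P = +532 kJ/mol.
Net CFSE = -680 + 532 = -148 kJ/mol.

-148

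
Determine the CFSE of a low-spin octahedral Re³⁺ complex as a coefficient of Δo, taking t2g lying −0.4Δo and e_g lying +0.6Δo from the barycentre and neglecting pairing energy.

-1.6 Δo

Group 7 minus oxidation state +3 gives a d⁴ configuration for Re³⁺.
Configuration: t2g^4 e_g^0.
CFSE = 4(-0.4Δo) + 0(0.6Δo) = -1.6Δo + 0.0Δo = -1.6Δo.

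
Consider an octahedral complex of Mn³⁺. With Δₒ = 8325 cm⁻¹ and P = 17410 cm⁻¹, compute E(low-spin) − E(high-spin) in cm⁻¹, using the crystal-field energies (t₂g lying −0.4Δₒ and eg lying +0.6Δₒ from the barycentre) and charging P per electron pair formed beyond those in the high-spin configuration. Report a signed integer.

Mn³⁺: group 7, so d-count = 7 − 3 = 4.
High-spin d⁴ fills as t₂g³ eg¹ with CFSE 3(−0.4) + 1(+0.6) = -0.6Δₒ = -4995 cm⁻¹.
For low-spin the configuration is t₂g⁴ eg⁰: orbital energy -1.6 × 8325 = -13320 cm⁻¹, and 1 additional pair relative to high-spin adds 17410 cm⁻¹, giving 4090 cm⁻¹.
E(LS) − E(HS) = 4090 − (-4995) = 9085 cm⁻¹.

9085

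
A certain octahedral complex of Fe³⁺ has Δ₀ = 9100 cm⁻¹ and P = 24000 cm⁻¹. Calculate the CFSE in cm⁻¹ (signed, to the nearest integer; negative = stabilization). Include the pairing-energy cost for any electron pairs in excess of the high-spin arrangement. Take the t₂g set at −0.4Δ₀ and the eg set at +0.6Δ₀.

Fe is in group 8, so Fe³⁺ is d⁵ (8 − 3 = 5).
Since Δ₀ = 9100 cm⁻¹ < P = 24000 cm⁻¹, the complex adopts the high-spin configuration.
Filling d⁵ accordingly: t₂g³ eg².
Orbital CFSE = 0.0Δ₀ = 0.0 × 9100 = 0 cm⁻¹.
High-spin has no excess pairs, so no pairing correction applies.

0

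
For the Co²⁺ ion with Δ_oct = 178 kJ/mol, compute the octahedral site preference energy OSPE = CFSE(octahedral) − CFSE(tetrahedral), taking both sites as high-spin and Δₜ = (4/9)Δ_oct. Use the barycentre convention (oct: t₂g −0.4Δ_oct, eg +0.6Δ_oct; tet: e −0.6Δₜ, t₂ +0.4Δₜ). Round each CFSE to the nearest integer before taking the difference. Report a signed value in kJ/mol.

Group 9 minus oxidation state +2 gives a d⁷ configuration for Co²⁺.
Octahedral high-spin t₂g⁵ eg²: CFSE = -0.8 × 178 = -142 kJ/mol.
In a tetrahedral site the filling is e⁴ t₂³: CFSE(tet) = -1.2Δₜ = -1.2 × (4/9)(178) = -95 kJ/mol.
OSPE = CFSE(oct) − CFSE(tet) = -142 − (-95) = -47 kJ/mol.

-47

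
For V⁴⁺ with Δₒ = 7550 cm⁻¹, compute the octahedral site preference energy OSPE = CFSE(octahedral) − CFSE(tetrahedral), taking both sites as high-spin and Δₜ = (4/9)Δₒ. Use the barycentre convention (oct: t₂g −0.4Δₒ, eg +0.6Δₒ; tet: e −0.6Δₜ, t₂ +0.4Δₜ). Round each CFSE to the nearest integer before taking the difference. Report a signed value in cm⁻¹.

-1007

V⁴⁺: group 5, so d-count = 5 − 4 = 1.
Octahedral high-spin t2g^1 e_g^0: CFSE = -0.4 × 7550 = -3020 cm⁻¹.
In a tetrahedral site the filling is e^1 t2^0: CFSE(tet) = -0.6Δₜ = -0.6 × (4/9)(7550) = -2013 cm⁻¹.
OSPE = CFSE(oct) − CFSE(tet) = -3020 − (-2013) = -1007 cm⁻¹.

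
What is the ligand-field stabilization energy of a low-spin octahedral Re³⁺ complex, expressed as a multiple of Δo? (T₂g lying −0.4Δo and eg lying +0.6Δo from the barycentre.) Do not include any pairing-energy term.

-1.6 Δo

Re³⁺: group 7, so d-count = 7 − 3 = 4.
Configuration: t₂g⁴ eg⁰.
CFSE = 4(-0.4Δo) + 0(0.6Δo) = -1.6Δo + 0.0Δo = -1.6Δo.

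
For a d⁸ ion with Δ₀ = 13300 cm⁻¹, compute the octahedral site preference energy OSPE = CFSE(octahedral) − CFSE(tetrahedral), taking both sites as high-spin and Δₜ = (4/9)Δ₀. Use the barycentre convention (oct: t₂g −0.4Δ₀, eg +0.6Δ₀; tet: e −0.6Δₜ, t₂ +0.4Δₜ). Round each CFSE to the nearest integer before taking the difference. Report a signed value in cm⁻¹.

-11231

Octahedral (high-spin): t₂g⁶ eg², CFSE = 6(−0.4) + 2(+0.6) = -1.2Δ₀ = -1.2 × 13300 = -15960 cm⁻¹.
Tetrahedral: e⁴ t₂⁴, CFSE = 4(−0.6) + 4(+0.4) = -0.8Δₜ = -0.8 × (4/9) × 13300 = -4729 cm⁻¹.
Subtracting, OSPE = -15960 − (-4729) = -11231 cm⁻¹.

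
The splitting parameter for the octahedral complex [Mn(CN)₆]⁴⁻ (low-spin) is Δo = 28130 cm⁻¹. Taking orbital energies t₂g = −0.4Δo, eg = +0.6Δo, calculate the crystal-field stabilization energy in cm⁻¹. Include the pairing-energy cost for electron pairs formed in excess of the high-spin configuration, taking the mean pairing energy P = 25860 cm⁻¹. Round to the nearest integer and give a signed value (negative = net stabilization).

Each CN⁻ contributes -1; 6 × (-1) = -6. With overall charge -4, Mn is in the +2 oxidation state.
Mn²⁺: group 7, so d-count = 7 − 2 = 5.
Configuration: t₂g⁵ eg⁰.
The orbital stabilization is -2.0Δo = -2.0 × 28130 = -56260 cm⁻¹.
High-spin d⁵ would be t₂g³ eg² with 0 pairs; low-spin has 2, so 2 excess pairs cost +2P = +51720 cm⁻¹.
Combining: -56260 + 51720 = -4540 cm⁻¹.

-4540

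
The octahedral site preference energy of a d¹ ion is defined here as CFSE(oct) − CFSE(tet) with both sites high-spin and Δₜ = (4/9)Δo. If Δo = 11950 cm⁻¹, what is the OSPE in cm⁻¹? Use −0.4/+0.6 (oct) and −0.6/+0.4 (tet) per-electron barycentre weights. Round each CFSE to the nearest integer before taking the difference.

Octahedral high-spin t₂g¹ eg⁰: CFSE = -0.4 × 11950 = -4780 cm⁻¹.
Tetrahedral e¹ t₂⁰ gives -0.6Δₜ = -0.6 × (4/9) × 11950 = -3187 cm⁻¹.
OSPE = CFSE(oct) − CFSE(tet) = -4780 − (-3187) = -1593 cm⁻¹.

-1593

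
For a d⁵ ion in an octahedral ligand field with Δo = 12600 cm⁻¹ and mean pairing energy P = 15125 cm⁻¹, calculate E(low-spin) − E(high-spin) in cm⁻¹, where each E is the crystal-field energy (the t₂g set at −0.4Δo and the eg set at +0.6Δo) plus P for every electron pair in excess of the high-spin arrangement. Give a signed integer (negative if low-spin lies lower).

5050

High-spin d⁵ fills as t₂g³ eg² with CFSE 3(−0.4) + 2(+0.6) = 0.0Δo = 0 cm⁻¹.
For low-spin the configuration is t₂g⁵ eg⁰: orbital energy -2.0 × 12600 = -25200 cm⁻¹, and 2 additional pairs relative to high-spin add 30250 cm⁻¹, giving 5050 cm⁻¹.
The difference is 5050 − (0) = 5050 cm⁻¹, so high-spin lies lower.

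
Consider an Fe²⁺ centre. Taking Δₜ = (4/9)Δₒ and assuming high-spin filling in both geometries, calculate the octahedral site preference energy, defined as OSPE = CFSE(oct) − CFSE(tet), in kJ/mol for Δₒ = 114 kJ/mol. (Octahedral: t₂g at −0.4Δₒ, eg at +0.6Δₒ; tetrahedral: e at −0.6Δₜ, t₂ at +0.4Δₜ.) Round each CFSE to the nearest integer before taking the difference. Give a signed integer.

Fe sits in group 8; removing 2 electrons leaves Fe²⁺ with 8 − 2 = 6 d electrons.
Octahedral high-spin t₂g⁴ eg²: CFSE = -0.4 × 114 = -46 kJ/mol.
In a tetrahedral site the filling is e³ t₂³: CFSE(tet) = -0.6Δₜ = -0.6 × (4/9)(114) = -30 kJ/mol.
OSPE = CFSE(oct) − CFSE(tet) = -46 − (-30) = -16 kJ/mol.

-16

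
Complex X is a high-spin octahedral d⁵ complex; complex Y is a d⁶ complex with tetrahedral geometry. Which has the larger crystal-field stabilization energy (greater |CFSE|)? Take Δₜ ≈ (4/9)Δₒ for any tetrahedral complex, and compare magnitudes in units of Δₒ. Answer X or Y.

X: t₂g³ eg², CFSE = 0.0Δₒ.
Y: Tetrahedral splitting is small, so the complex is high-spin; e³ t₂³, CFSE = -0.6Δₜ ≈ -0.27Δₒ.
So Y has the larger |CFSE|.

Y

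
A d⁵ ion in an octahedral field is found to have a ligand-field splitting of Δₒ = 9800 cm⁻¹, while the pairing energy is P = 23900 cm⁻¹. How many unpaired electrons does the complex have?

5

Since Δₒ = 9800 cm⁻¹ < P = 23900 cm⁻¹, the complex adopts the high-spin configuration.
Configuration: t₂g³ eg².
Unpaired electrons: 5.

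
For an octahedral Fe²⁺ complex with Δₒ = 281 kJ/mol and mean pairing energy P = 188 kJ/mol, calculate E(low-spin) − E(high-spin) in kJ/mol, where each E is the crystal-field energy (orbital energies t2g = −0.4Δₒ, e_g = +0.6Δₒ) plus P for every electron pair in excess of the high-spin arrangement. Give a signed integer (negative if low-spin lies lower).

Group 8 minus oxidation state +2 gives a d⁶ configuration for Fe²⁺.
In the high-spin limit (t2g^4 e_g^2) the orbital term is -0.4Δₒ = -112 kJ/mol, with no excess pairing.
Low-spin t2g^6 e_g^0 gives -2.4Δₒ = -674 kJ/mol, but forming 2 extra pairs costs 2P = 376 kJ/mol, so E(LS) = -674 + 376 = -298 kJ/mol.
E(LS) − E(HS) = -298 − (-112) = -186 kJ/mol.

-186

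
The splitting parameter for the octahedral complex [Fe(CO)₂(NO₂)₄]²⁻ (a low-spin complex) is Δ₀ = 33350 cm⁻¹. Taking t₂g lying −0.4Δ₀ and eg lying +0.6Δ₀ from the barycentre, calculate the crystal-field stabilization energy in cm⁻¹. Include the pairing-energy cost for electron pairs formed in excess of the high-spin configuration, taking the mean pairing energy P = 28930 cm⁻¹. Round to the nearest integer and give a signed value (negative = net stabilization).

-22180

Ligand charges: 2×(+0) from CO and 4×(-1) from NO₂⁻ sum to -4; with overall charge -2, Fe is +2.
Fe sits in group 8; removing 2 electrons leaves Fe²⁺ with 8 − 2 = 6 d electrons.
The d⁶ electrons fill as t₂g⁶ eg⁰.
The orbital stabilization is -2.4Δ₀ = -2.4 × 33350 = -80040 cm⁻¹.
Relative to high-spin t₂g⁴ eg² (1 paired), the low-spin configuration has 2 additional pairs, contributing +2 × 28930 = +57860 cm⁻¹.
Net CFSE = -80040 + 57860 = -22180 cm⁻¹.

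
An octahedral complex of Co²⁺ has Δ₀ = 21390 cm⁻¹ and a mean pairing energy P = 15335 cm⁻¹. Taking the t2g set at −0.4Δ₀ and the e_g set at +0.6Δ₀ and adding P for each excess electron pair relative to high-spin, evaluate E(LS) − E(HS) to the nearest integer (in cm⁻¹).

Co²⁺: group 9, so d-count = 9 − 2 = 7.
High-spin: t2g^5 e_g^2, CFSE = -0.8Δ₀ = -17112 cm⁻¹.
For low-spin the configuration is t2g^6 e_g^1: orbital energy -1.8 × 21390 = -38502 cm⁻¹, and 1 additional pair relative to high-spin adds 15335 cm⁻¹, giving -23167 cm⁻¹.
Thus E(LS) − E(HS) = -6055 cm⁻¹.

-6055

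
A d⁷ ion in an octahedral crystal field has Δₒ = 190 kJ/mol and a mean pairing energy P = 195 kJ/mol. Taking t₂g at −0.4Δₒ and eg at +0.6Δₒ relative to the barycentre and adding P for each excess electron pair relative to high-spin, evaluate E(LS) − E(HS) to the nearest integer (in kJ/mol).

High-spin d⁷ fills as t₂g⁵ eg² with CFSE 5(−0.4) + 2(+0.6) = -0.8Δₒ = -152 kJ/mol.
For low-spin the configuration is t₂g⁶ eg¹: orbital energy -1.8 × 190 = -342 kJ/mol, and 1 additional pair relative to high-spin adds 195 kJ/mol, giving -147 kJ/mol.
The difference is -147 − (-152) = 5 kJ/mol, so high-spin lies lower.

5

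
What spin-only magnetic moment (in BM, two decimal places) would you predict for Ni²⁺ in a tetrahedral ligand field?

2.83 BM

Ni²⁺: group 10, so d-count = 10 − 2 = 8.
Tetrahedral fields are weak (Δₜ ≈ 4/9 Δₒ), so electrons fill high-spin.
Configuration: e⁴ t₂⁴ → 2 unpaired electrons.
μ(spin-only) = √[2(2+2)] = √8 ≈ 2.83 BM.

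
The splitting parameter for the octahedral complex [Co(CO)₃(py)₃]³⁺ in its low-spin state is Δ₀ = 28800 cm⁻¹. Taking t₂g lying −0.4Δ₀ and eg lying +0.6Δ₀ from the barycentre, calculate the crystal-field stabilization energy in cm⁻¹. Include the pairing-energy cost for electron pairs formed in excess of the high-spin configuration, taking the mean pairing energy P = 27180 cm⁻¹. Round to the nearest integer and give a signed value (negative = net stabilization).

Ligand charges: 3×(+0) from CO and 3×(+0) from py sum to +0; with overall charge +3, Co is +3.
Group 9 minus oxidation state +3 gives a d⁶ configuration for Co³⁺.
Configuration: t₂g⁶ eg⁰.
CFSE(orbital) = 6×(-0.4Δ₀) + 0×(0.6Δ₀) = -2.4Δ₀; with Δ₀ = 28800 cm⁻¹ that is -69120 cm⁻¹.
Pairing penalty: 3 pairs vs 1 in the high-spin reference → 2 extra × P = 54360 cm⁻¹.
Combining: -69120 + 54360 = -14760 cm⁻¹.

-14760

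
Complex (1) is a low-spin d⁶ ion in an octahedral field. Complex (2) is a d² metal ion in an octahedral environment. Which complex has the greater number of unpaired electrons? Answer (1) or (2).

(1): t2g^6 e_g^0 → 0 unpaired.
(2): For octahedral d² the high- and low-spin configurations coincide; t₂g² eg⁰ → 2 unpaired.
So (2) has more unpaired electrons.

(2)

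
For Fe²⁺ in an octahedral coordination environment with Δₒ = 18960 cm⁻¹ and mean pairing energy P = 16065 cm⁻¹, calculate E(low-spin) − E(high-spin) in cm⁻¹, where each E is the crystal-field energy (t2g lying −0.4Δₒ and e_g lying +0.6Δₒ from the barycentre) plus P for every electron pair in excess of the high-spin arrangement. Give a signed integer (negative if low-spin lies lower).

Fe sits in group 8; removing 2 electrons leaves Fe²⁺ with 8 − 2 = 6 d electrons.
High-spin: t2g^4 e_g^2, CFSE = -0.4Δₒ = -7584 cm⁻¹.
Low-spin: t2g^6 e_g^0, orbital CFSE = -2.4Δₒ = -45504 cm⁻¹; plus 2 excess pairs × P = +32130 cm⁻¹; total -13374 cm⁻¹.
The difference is -13374 − (-7584) = -5790 cm⁻¹, so low-spin lies lower.

-5790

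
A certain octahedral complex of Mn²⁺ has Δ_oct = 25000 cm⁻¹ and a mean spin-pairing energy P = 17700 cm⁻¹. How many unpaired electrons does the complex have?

1

Mn is in group 7, so Mn²⁺ is d⁵ (7 − 2 = 5).
Here Δ_oct > P (25000 > 17700), so the low-spin state is favoured.
Configuration: t₂g⁵ eg⁰.
Unpaired electrons: 1.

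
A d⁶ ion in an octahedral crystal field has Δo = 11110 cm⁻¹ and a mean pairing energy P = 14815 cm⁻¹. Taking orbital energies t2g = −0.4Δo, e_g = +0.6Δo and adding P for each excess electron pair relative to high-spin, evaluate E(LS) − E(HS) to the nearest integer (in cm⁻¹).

7410

High-spin: t2g^4 e_g^2, CFSE = -0.4Δo = -4444 cm⁻¹.
Low-spin: t2g^6 e_g^0, orbital CFSE = -2.4Δo = -26664 cm⁻¹; plus 2 excess pairs × P = +29630 cm⁻¹; total 2966 cm⁻¹.
Thus E(LS) − E(HS) = 7410 cm⁻¹.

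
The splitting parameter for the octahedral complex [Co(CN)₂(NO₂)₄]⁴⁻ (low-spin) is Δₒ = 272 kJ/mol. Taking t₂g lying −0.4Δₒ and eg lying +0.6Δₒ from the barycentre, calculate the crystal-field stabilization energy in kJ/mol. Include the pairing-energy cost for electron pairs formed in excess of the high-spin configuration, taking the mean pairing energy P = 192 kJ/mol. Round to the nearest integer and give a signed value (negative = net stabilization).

Ligand charges: 2×(-1) from CN⁻ and 4×(-1) from NO₂⁻ sum to -6; with overall charge -4, Co is +2.
Co is in group 9, so Co²⁺ is d⁷ (9 − 2 = 7).
The d⁷ electrons fill as t₂g⁶ eg¹.
CFSE(orbital) = 6×(-0.4Δₒ) + 1×(0.6Δₒ) = -1.8Δₒ; with Δₒ = 272 kJ/mol that is -490 kJ/mol.
Pairing penalty: 3 pairs vs 2 in the high-spin reference → 1 extra × P = 192 kJ/mol.
Combining: -490 + 192 = -298 kJ/mol.

-298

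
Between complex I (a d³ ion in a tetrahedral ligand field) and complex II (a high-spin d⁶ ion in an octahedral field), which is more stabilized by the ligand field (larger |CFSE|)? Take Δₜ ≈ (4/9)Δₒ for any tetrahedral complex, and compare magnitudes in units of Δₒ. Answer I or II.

II

I: Tetrahedral fields are weak (Δₜ ≈ 4/9 Δₒ), so electrons fill high-spin; e² t₂¹, CFSE = -0.8Δₜ ≈ -0.36Δₒ.
II: t2g^4 e_g^2, CFSE = -0.4Δₒ.
So II has the larger |CFSE|.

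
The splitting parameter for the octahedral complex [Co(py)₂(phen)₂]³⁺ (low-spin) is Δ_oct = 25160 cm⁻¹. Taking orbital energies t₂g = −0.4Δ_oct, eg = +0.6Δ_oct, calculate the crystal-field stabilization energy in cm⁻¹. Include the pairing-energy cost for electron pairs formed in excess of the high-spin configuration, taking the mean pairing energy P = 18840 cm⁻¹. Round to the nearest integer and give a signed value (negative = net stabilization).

Ligand charges: 2×(+0) from py and 2×(+0) from phen sum to +0; with overall charge +3, Co is +3.
Co sits in group 9; removing 3 electrons leaves Co³⁺ with 9 − 3 = 6 d electrons.
Configuration: t₂g⁶ eg⁰.
The orbital stabilization is -2.4Δ_oct = -2.4 × 25160 = -60384 cm⁻¹.
Pairing penalty: 3 pairs vs 1 in the high-spin reference → 2 extra × P = 37680 cm⁻¹.
Combining: -60384 + 37680 = -22704 cm⁻¹.

-22704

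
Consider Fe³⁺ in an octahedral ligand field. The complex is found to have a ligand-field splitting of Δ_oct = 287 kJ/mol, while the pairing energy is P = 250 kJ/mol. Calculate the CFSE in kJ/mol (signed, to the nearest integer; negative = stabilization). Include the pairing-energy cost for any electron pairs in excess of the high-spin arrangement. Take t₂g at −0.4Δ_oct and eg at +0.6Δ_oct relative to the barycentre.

Fe is in group 8, so Fe³⁺ is d⁵ (8 − 3 = 5).
With Δ_oct > P the complex is low-spin.
Configuration: t₂g⁵ eg⁰.
Orbital CFSE = -2.0Δ_oct = -2.0 × 287 = -574 kJ/mol.
Excess pairs vs high-spin: 2 − 0 = 2; pairing cost = +500 kJ/mol.
Net CFSE = -574 + 500 = -74 kJ/mol.

-74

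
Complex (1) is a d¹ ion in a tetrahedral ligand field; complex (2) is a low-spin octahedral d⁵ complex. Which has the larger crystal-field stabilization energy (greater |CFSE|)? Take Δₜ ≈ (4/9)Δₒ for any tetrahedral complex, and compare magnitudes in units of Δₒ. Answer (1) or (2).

(2)

(1): Tetrahedral splitting is small, so the complex is high-spin; e¹ t₂⁰, CFSE = -0.6Δₜ ≈ -0.27Δₒ.
(2): t₂g⁵ eg⁰, CFSE = -2.0Δₒ.
So (2) has the larger |CFSE|.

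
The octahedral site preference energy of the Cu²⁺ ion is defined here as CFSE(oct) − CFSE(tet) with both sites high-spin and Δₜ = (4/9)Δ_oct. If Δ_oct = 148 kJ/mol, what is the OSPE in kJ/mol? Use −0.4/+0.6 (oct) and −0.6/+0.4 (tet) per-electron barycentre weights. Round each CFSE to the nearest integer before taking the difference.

-63

Cu sits in group 11; removing 2 electrons leaves Cu²⁺ with 11 − 2 = 9 d electrons.
Octahedral (high-spin): t2g^6 e_g^3, CFSE = 6(−0.4) + 3(+0.6) = -0.6Δ_oct = -0.6 × 148 = -89 kJ/mol.
Tetrahedral e^4 t2^5 gives -0.4Δₜ = -0.4 × (4/9) × 148 = -26 kJ/mol.
Subtracting, OSPE = -89 − (-26) = -63 kJ/mol.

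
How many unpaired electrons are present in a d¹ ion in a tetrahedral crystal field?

With tetrahedral geometry the complex is necessarily high-spin.
Configuration: e^1 t2^0, giving 1 unpaired electron.

1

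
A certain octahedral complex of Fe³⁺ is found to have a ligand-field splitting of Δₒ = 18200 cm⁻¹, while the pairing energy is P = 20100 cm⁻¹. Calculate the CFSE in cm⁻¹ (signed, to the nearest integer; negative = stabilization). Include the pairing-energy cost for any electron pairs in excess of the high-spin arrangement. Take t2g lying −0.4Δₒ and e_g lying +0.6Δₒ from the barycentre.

Fe sits in group 8; removing 3 electrons leaves Fe³⁺ with 8 − 3 = 5 d electrons.
Since Δₒ = 18200 cm⁻¹ < P = 20100 cm⁻¹, the complex adopts the high-spin configuration.
Configuration: t2g^3 e_g^2.
Orbital CFSE = 0.0Δₒ = 0.0 × 18200 = 0 cm⁻¹.
High-spin has no excess pairs, so no pairing correction applies.

0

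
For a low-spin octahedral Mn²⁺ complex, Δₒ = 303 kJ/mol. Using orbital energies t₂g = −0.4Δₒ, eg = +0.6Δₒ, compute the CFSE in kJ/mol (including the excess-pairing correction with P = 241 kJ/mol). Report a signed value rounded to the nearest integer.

-124

Mn sits in group 7; removing 2 electrons leaves Mn²⁺ with 7 − 2 = 5 d electrons.
The d⁵ electrons fill as t₂g⁵ eg⁰.
Orbital CFSE = 5(-0.4) + 0(0.6) = -2.0Δₒ = -2.0 × 303 = -606 kJ/mol.
High-spin d⁵ would be t₂g³ eg² with 0 pairs; low-spin has 2, so 2 excess pairs cost +2P = +482 kJ/mol.
Overall CFSE = -606 + 482 = -124 kJ/mol.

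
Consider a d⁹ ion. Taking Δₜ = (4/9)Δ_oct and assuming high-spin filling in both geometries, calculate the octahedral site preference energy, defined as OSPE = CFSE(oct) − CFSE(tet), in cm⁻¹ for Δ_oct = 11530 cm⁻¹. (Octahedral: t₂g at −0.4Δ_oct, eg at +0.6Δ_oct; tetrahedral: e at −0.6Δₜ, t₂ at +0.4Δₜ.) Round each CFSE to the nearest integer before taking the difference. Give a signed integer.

Octahedral high-spin t₂g⁶ eg³: CFSE = -0.6 × 11530 = -6918 cm⁻¹.
In a tetrahedral site the filling is e⁴ t₂⁵: CFSE(tet) = -0.4Δₜ = -0.4 × (4/9)(11530) = -2050 cm⁻¹.
Subtracting, OSPE = -6918 − (-2050) = -4868 cm⁻¹.

-4868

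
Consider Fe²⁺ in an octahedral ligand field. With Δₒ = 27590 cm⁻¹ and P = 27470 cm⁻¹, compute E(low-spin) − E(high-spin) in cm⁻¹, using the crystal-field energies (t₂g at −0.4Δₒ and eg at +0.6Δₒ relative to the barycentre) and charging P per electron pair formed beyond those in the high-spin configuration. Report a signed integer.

-240

Fe is in group 8, so Fe²⁺ is d⁶ (8 − 2 = 6).
High-spin d⁶ fills as t₂g⁴ eg² with CFSE 4(−0.4) + 2(+0.6) = -0.4Δₒ = -11036 cm⁻¹.
Low-spin: t₂g⁶ eg⁰, orbital CFSE = -2.4Δₒ = -66216 cm⁻¹; plus 2 excess pairs × P = +54940 cm⁻¹; total -11276 cm⁻¹.
Thus E(LS) − E(HS) = -240 cm⁻¹.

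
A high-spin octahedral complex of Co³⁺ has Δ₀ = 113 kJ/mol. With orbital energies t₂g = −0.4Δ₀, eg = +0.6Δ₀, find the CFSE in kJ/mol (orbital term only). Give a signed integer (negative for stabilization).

-45

Co³⁺: group 9, so d-count = 9 − 3 = 6.
Configuration: t₂g⁴ eg².
The orbital stabilization is -0.4Δ₀ = -0.4 × 113 = -45 kJ/mol.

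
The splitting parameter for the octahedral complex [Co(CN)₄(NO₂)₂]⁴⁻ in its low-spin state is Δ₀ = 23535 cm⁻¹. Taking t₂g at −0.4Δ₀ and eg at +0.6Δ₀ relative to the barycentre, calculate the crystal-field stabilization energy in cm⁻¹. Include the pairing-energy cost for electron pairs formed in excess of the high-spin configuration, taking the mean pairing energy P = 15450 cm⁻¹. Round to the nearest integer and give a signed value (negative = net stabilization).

-26913

Ligand charges: 4×(-1) from CN⁻ and 2×(-1) from NO₂⁻ sum to -6; with overall charge -4, Co is +2.
Co is in group 9, so Co²⁺ is d⁷ (9 − 2 = 7).
Configuration: t₂g⁶ eg¹.
The orbital stabilization is -1.8Δ₀ = -1.8 × 23535 = -42363 cm⁻¹.
Pairing penalty: 3 pairs vs 2 in the high-spin reference → 1 extra × P = 15450 cm⁻¹.
Overall CFSE = -42363 + 15450 = -26913 cm⁻¹.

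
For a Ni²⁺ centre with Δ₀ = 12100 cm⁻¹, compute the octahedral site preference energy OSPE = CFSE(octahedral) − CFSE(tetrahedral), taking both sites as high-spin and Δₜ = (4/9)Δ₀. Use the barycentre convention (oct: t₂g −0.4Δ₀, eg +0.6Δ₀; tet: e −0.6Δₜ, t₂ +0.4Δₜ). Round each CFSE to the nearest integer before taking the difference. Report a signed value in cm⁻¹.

Ni²⁺: group 10, so d-count = 10 − 2 = 8.
Octahedral high-spin t₂g⁶ eg²: CFSE = -1.2 × 12100 = -14520 cm⁻¹.
Tetrahedral: e⁴ t₂⁴, CFSE = 4(−0.6) + 4(+0.4) = -0.8Δₜ = -0.8 × (4/9) × 12100 = -4302 cm⁻¹.
Subtracting, OSPE = -14520 − (-4302) = -10218 cm⁻¹.

-10218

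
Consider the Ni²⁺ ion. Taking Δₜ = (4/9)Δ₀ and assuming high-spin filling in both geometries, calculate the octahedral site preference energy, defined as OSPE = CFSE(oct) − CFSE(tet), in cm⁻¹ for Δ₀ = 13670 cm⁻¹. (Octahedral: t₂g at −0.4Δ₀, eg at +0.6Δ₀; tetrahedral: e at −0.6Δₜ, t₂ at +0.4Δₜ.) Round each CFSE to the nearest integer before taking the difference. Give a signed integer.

Ni is in group 10, so Ni²⁺ is d⁸ (10 − 2 = 8).
Octahedral high-spin t₂g⁶ eg²: CFSE = -1.2 × 13670 = -16404 cm⁻¹.
Tetrahedral: e⁴ t₂⁴, CFSE = 4(−0.6) + 4(+0.4) = -0.8Δₜ = -0.8 × (4/9) × 13670 = -4860 cm⁻¹.
OSPE = -16404 − (-4860) = -11544 cm⁻¹.

-11544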